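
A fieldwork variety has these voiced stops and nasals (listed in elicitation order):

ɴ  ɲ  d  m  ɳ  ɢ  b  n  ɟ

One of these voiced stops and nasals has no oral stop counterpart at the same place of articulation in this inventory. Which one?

/ɳ/

Bilabial: /b/ ~ /m/
Alveolar: /d/ ~ /n/
Palatal: /ɟ/ ~ /ɲ/
Uvular: /ɢ/ ~ /ɴ/
Retroflex: only /ɳ/ (nasal); no oral stop partner.
So /ɳ/ is the unpaired segment.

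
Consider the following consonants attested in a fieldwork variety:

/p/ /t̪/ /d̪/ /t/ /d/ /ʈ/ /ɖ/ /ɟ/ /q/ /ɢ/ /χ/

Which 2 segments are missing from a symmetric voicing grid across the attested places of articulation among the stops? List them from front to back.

place of articulation  voiceless  voiced  
bilabial          p         —       
dental            t̪        d̪      
alveolar          t         d       
retroflex         ʈ         ɖ       
palatal           —         ɟ       
uvular            q         ɢ       
Gaps, from front to back: bilabial lacks voiced (/b/); palatal lacks voiceless (/c/).

/b/, /c/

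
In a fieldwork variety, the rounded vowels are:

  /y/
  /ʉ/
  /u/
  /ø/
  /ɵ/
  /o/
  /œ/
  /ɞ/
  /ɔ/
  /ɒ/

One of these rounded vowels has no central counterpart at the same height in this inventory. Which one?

/ɒ/

High: /y/ ~ /ʉ/ ~ /u/
High-mid: /ø/ ~ /ɵ/ ~ /o/
Low-mid: /œ/ ~ /ɞ/ ~ /ɔ/
Low: only /ɒ/ (back); no central partner.
So /ɒ/ is the unpaired segment.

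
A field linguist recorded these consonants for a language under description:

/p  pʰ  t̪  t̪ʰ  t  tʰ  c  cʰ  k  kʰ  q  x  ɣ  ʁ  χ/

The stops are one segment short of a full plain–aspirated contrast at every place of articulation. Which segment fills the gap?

place of articulation  plain     aspirated
bilabial          p         pʰ      
dental            t̪        t̪ʰ     
alveolar          t         tʰ      
palatal           c         cʰ      
velar             k         kʰ      
uvular            q         —       
The uvular row has no aspirated member, so the gap is the aspirated uvular stop /qʰ/.

/qʰ/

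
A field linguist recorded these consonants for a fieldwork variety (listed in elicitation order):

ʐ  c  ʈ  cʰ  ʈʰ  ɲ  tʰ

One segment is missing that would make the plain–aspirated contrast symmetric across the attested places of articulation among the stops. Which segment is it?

/t/

place of articulation  plain     aspirated
alveolar          —         tʰ      
retroflex         ʈ         ʈʰ      
palatal           c         cʰ      
The alveolar row has no plain member, so the gap is the plain alveolar stop /t/.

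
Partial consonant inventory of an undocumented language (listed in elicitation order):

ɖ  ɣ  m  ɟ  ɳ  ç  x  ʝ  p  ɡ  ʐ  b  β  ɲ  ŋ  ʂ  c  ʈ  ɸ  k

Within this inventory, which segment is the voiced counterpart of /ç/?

/ç/ is a voiceless palatal fricative.
The voiced counterpart is a voiced palatal fricative — in this inventory, /ʝ/.

/ʝ/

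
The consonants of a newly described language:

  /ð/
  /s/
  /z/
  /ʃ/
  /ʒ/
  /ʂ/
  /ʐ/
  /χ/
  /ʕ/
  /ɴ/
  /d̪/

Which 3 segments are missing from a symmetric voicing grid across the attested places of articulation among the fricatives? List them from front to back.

/θ/, /ʁ/, /ħ/

Voiceless: /s/ (alveolar), /ʃ/ (postalveolar), /ʂ/ (retroflex), /χ/ (uvular).
Voiced: /ð/ (dental), /z/ (alveolar), /ʒ/ (postalveolar), /ʐ/ (retroflex), /ʕ/ (pharyngeal).
Gaps, from front to back: dental lacks voiceless (/θ/); uvular lacks voiced (/ʁ/); pharyngeal lacks voiceless (/ħ/).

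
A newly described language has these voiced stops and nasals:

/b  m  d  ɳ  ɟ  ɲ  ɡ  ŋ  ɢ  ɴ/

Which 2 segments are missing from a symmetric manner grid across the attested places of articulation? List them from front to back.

/n/, /ɖ/

place of articulation  oral stop  nasal   
bilabial          b         m       
alveolar          d         —       
retroflex         —         ɳ       
palatal           ɟ         ɲ       
velar             ɡ         ŋ       
uvular            ɢ         ɴ       
Gaps, from front to back: alveolar lacks nasal (/n/); retroflex lacks oral stop (/ɖ/).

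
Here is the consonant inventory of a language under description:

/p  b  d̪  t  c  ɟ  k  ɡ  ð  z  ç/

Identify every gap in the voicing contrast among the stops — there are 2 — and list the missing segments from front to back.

/t̪/, /d/

bilabial: voiceless /p/, voiced /b/.
dental: voiceless —, voiced /d̪/.
alveolar: voiceless /t/, voiced —.
palatal: voiceless /c/, voiced /ɟ/.
velar: voiceless /k/, voiced /ɡ/.
Gaps, from front to back: dental lacks voiceless (/t̪/); alveolar lacks voiced (/d/).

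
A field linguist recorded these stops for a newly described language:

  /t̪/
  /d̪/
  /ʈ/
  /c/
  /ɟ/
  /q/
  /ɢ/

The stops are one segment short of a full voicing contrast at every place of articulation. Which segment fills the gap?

/ɖ/

Voiceless: /t̪/ (dental), /ʈ/ (retroflex), /c/ (palatal), /q/ (uvular).
Voiced: /d̪/ (dental), /ɟ/ (palatal), /ɢ/ (uvular).
The retroflex row has no voiced member, so the gap is the voiced retroflex stop /ɖ/.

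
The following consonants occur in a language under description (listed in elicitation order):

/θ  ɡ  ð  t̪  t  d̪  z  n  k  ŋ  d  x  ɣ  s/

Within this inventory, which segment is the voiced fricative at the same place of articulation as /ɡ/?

/ɡ/ is a voiced velar stop.
The voiced fricative at the same place is a voiced velar fricative — in this inventory, /ɣ/.

/ɣ/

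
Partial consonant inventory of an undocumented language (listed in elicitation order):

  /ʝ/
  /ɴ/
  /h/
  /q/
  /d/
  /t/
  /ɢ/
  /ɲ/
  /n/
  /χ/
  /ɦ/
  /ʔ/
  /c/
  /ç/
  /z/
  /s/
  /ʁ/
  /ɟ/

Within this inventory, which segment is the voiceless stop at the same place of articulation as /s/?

/s/ is a voiceless alveolar fricative.
The voiceless stop at the same place is a voiceless alveolar stop — in this inventory, /t/.

/t/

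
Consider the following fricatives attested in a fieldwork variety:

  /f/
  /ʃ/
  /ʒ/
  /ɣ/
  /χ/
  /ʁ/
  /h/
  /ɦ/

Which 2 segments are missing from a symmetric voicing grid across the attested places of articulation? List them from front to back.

/v/, /x/

place of articulation  voiceless  voiced  
labiodental       f         —       
postalveolar      ʃ         ʒ       
velar             —         ɣ       
uvular            χ         ʁ       
glottal           h         ɦ       
Gaps, from front to back: labiodental lacks voiced (/v/); velar lacks voiceless (/x/).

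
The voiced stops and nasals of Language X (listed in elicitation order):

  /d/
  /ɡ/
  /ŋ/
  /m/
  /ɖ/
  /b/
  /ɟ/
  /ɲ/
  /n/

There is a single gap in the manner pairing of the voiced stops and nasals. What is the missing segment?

/ɳ/

place of articulation  oral stop  nasal   
bilabial          b         m       
alveolar          d         n       
retroflex         ɖ         —       
palatal           ɟ         ɲ       
velar             ɡ         ŋ       
The retroflex row has no nasal member, so the gap is the retroflex nasal /ɳ/.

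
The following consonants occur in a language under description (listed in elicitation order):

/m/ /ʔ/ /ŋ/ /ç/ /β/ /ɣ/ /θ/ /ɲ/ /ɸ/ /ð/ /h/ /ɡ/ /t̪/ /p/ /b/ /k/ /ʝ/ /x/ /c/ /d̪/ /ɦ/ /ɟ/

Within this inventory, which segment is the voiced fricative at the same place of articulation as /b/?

/β/

/b/ is a voiced bilabial stop.
The voiced fricative at the same place is a voiced bilabial fricative — in this inventory, /β/.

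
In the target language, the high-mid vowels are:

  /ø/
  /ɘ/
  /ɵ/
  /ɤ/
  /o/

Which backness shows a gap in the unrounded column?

front

Unrounded: /ɘ/ (central), /ɤ/ (back).
Rounded: /ø/ (front), /ɵ/ (central), /o/ (back).
Every backness has an unrounded member except front, where /e/ would be expected.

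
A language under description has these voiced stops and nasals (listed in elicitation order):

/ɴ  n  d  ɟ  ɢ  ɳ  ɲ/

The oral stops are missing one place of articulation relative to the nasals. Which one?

Oral stop: /d/ (alveolar), /ɟ/ (palatal), /ɢ/ (uvular).
Nasal: /n/ (alveolar), /ɳ/ (retroflex), /ɲ/ (palatal), /ɴ/ (uvular).
Every place of articulation has an oral stop member except retroflex, where /ɖ/ would be expected.

retroflex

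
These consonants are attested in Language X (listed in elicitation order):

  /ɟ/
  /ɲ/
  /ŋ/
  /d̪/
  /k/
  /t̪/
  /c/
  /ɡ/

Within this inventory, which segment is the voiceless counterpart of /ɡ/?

/k/

/ɡ/ is a voiced velar stop.
The voiceless counterpart is a voiceless velar stop — in this inventory, /k/.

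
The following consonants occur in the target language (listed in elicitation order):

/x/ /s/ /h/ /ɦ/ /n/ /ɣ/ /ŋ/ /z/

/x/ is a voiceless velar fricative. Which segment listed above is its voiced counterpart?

The voiced counterpart is a voiced velar fricative — in this inventory, /ɣ/.

/ɣ/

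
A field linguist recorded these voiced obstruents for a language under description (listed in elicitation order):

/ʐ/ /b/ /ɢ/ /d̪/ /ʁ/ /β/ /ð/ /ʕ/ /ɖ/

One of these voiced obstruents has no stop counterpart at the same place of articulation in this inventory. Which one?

Bilabial: /b/ ~ /β/
Dental: /d̪/ ~ /ð/
Retroflex: /ɖ/ ~ /ʐ/
Uvular: /ɢ/ ~ /ʁ/
Pharyngeal: only /ʕ/ (fricative); no stop partner.
So /ʕ/ is the unpaired segment.

/ʕ/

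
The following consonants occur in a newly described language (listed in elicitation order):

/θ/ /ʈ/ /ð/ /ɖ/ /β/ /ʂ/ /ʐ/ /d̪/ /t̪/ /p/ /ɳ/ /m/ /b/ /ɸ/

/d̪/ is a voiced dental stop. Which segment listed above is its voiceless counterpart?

/t̪/

The voiceless counterpart is a voiceless dental stop — in this inventory, /t̪/.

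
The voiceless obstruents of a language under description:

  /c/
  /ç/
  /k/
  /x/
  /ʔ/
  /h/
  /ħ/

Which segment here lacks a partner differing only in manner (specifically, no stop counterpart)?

/ħ/

Palatal: /c/ ~ /ç/
Velar: /k/ ~ /x/
Glottal: /ʔ/ ~ /h/
Pharyngeal: only /ħ/ (fricative); no stop partner.
So /ħ/ is the unpaired segment.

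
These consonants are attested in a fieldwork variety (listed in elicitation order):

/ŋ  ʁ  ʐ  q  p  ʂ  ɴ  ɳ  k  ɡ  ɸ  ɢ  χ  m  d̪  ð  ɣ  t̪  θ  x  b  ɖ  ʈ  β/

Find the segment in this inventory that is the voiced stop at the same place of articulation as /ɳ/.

/ɖ/

/ɳ/ is a retroflex nasal.
The voiced stop at the same place is a voiced retroflex stop — in this inventory, /ɖ/.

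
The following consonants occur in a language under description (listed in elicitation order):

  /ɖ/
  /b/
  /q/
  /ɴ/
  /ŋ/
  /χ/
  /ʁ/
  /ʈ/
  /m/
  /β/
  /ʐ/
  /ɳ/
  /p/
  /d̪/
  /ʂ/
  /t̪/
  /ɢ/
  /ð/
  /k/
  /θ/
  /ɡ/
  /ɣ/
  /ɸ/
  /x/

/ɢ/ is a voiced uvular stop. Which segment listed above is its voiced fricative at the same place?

/ʁ/

The voiced fricative at the same place is a voiced uvular fricative — in this inventory, /ʁ/.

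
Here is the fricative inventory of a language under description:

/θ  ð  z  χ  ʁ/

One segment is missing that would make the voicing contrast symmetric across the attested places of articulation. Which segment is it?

dental: voiceless /θ/, voiced /ð/.
alveolar: voiceless —, voiced /z/.
uvular: voiceless /χ/, voiced /ʁ/.
The alveolar row has no voiceless member, so the gap is the voiceless alveolar fricative /s/.

/s/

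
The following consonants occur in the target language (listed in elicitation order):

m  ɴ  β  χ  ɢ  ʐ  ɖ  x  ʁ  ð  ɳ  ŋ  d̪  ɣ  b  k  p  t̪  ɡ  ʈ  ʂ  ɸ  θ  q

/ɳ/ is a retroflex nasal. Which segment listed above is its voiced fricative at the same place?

The voiced fricative at the same place is a voiced retroflex fricative — in this inventory, /ʐ/.

/ʐ/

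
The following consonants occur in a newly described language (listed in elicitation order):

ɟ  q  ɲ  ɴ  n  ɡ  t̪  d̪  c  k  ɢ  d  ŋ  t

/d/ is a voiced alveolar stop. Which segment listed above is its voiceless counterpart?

/t/

The voiceless counterpart is a voiceless alveolar stop — in this inventory, /t/.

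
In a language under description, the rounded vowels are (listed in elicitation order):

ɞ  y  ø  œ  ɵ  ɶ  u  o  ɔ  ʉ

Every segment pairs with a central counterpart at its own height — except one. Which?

/ɶ/

High: /y/ ~ /ʉ/ ~ /u/
High-mid: /ø/ ~ /ɵ/ ~ /o/
Low-mid: /œ/ ~ /ɞ/ ~ /ɔ/
Low: only /ɶ/ (front); no central partner.
So /ɶ/ is the unpaired segment.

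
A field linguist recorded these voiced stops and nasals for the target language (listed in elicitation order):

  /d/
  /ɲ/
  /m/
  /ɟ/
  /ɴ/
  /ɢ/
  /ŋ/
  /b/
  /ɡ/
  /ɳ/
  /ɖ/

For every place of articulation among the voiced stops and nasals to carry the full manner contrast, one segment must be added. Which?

/n/

place of articulation  oral stop  nasal   
bilabial          b         m       
alveolar          d         —       
retroflex         ɖ         ɳ       
palatal           ɟ         ɲ       
velar             ɡ         ŋ       
uvular            ɢ         ɴ       
The alveolar row has no nasal member, so the gap is the alveolar nasal /n/.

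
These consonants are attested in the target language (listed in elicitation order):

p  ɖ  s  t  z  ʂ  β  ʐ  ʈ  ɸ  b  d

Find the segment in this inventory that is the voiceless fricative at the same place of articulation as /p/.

/p/ is a voiceless bilabial stop.
The voiceless fricative at the same place is a voiceless bilabial fricative — in this inventory, /ɸ/.

/ɸ/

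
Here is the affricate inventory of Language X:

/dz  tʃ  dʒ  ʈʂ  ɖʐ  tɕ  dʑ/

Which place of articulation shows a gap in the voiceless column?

alveolar

place of articulation  voiceless  voiced  
alveolar          —         dz      
postalveolar      tʃ        dʒ      
retroflex         ʈʂ        ɖʐ      
alveolo-palatal   tɕ        dʑ      
Every place of articulation has a voiceless member except alveolar, where /ts/ would be expected.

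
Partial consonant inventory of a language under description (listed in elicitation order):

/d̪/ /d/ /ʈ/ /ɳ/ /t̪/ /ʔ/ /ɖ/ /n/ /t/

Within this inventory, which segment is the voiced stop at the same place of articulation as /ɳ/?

/ɖ/

/ɳ/ is a retroflex nasal.
The voiced stop at the same place is a voiced retroflex stop — in this inventory, /ɖ/.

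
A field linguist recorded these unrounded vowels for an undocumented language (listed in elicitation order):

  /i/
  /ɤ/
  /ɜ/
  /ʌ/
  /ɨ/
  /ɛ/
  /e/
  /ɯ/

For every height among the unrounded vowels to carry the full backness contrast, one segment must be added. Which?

height            front     central   back    
high              i         ɨ         ɯ       
high-mid          e         —         ɤ       
low-mid           ɛ         ɜ         ʌ       
The high-mid row has no central member, so the gap is the high-mid central unrounded vowel /ɘ/.

/ɘ/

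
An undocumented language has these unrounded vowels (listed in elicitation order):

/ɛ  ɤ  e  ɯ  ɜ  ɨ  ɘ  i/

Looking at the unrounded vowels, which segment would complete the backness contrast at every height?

high: front /i/, central /ɨ/, back /ɯ/.
high-mid: front /e/, central /ɘ/, back /ɤ/.
low-mid: front /ɛ/, central /ɜ/, back —.
The low-mid row has no back member, so the gap is the low-mid back unrounded vowel /ʌ/.

/ʌ/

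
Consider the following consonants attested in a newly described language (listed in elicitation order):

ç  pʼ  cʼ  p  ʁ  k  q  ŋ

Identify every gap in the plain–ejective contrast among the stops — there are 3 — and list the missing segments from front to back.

/c/, /kʼ/, /qʼ/

bilabial: plain /p/, ejective /pʼ/.
palatal: plain —, ejective /cʼ/.
velar: plain /k/, ejective —.
uvular: plain /q/, ejective —.
Gaps, from front to back: palatal lacks plain (/c/); velar lacks ejective (/kʼ/); uvular lacks ejective (/qʼ/).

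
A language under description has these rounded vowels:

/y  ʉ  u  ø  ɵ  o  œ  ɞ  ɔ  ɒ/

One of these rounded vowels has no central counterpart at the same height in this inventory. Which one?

High: /y/ ~ /ʉ/ ~ /u/
High-mid: /ø/ ~ /ɵ/ ~ /o/
Low-mid: /œ/ ~ /ɞ/ ~ /ɔ/
Low: only /ɒ/ (back); no central partner.
So /ɒ/ is the unpaired segment.

/ɒ/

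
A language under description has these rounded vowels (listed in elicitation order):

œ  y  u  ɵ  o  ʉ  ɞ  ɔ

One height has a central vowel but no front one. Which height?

high-mid

height            front     central   back    
high              y         ʉ         u       
high-mid          —         ɵ         o       
low-mid           œ         ɞ         ɔ       
Every height has a front member except high-mid, where /ø/ would be expected.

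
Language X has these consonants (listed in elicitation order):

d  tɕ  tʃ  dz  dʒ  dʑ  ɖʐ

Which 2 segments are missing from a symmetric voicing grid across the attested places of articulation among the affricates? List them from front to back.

place of articulation  voiceless  voiced  
alveolar          —         dz      
postalveolar      tʃ        dʒ      
retroflex         —         ɖʐ      
alveolo-palatal   tɕ        dʑ      
Gaps, from front to back: alveolar lacks voiceless (/ts/); retroflex lacks voiceless (/ʈʂ/).

/ts/, /ʈʂ/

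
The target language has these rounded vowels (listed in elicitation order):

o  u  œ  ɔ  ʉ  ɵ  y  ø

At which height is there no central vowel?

low-mid

high: front /y/, central /ʉ/, back /u/.
high-mid: front /ø/, central /ɵ/, back /o/.
low-mid: front /œ/, central —, back /ɔ/.
Every height has a central member except low-mid, where /ɞ/ would be expected.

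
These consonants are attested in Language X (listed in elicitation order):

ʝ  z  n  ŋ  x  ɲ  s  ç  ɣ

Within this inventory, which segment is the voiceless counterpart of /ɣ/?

/x/

/ɣ/ is a voiced velar fricative.
The voiceless counterpart is a voiceless velar fricative — in this inventory, /x/.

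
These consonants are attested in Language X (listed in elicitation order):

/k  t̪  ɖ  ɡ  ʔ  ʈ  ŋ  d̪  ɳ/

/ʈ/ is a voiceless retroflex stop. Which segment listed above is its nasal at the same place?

The nasal at the same place is a retroflex nasal — in this inventory, /ɳ/.

/ɳ/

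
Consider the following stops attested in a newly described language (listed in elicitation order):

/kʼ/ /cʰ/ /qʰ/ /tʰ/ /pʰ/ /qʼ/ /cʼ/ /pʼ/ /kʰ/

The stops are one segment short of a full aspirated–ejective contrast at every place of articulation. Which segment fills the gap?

bilabial: aspirated /pʰ/, ejective /pʼ/.
alveolar: aspirated /tʰ/, ejective —.
palatal: aspirated /cʰ/, ejective /cʼ/.
velar: aspirated /kʰ/, ejective /kʼ/.
uvular: aspirated /qʰ/, ejective /qʼ/.
The alveolar row has no ejective member, so the gap is the ejective alveolar stop /tʼ/.

/tʼ/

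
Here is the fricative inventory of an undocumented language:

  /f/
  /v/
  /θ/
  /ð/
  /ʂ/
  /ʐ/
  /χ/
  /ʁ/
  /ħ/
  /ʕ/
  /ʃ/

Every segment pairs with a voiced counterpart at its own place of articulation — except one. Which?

Labiodental: /f/ ~ /v/
Dental: /θ/ ~ /ð/
Retroflex: /ʂ/ ~ /ʐ/
Uvular: /χ/ ~ /ʁ/
Pharyngeal: /ħ/ ~ /ʕ/
Postalveolar: only /ʃ/ (voiceless); no voiced partner.
So /ʃ/ is the unpaired segment.

/ʃ/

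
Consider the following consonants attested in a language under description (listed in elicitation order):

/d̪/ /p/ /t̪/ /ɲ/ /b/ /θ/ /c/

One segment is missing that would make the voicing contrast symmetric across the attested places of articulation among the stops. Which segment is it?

Voiceless: /p/ (bilabial), /t̪/ (dental), /c/ (palatal).
Voiced: /b/ (bilabial), /d̪/ (dental).
The palatal row has no voiced member, so the gap is the voiced palatal stop /ɟ/.

/ɟ/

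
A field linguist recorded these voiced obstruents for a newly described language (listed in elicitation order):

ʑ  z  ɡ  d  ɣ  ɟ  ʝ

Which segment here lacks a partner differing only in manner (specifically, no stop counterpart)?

/ʑ/

Alveolar: /d/ ~ /z/
Palatal: /ɟ/ ~ /ʝ/
Velar: /ɡ/ ~ /ɣ/
Alveolo-palatal: only /ʑ/ (fricative); no stop partner.
So /ʑ/ is the unpaired segment.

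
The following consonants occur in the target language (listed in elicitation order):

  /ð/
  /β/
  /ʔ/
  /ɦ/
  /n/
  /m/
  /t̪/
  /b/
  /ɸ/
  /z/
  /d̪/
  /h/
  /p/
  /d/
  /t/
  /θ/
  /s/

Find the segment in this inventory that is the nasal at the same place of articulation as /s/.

/s/ is a voiceless alveolar fricative.
The nasal at the same place is an alveolar nasal — in this inventory, /n/.

/n/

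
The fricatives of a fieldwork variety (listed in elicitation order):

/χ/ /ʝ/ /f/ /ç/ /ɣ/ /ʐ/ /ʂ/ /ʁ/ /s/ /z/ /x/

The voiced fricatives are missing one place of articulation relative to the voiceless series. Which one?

place of articulation  voiceless  voiced  
labiodental       f         —       
alveolar          s         z       
retroflex         ʂ         ʐ       
palatal           ç         ʝ       
velar             x         ɣ       
uvular            χ         ʁ       
Every place of articulation has a voiced member except labiodental, where /v/ would be expected.

labiodental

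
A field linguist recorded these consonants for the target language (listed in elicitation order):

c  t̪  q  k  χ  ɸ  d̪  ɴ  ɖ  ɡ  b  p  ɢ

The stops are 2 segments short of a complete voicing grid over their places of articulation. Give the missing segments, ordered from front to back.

bilabial: voiceless /p/, voiced /b/.
dental: voiceless /t̪/, voiced /d̪/.
retroflex: voiceless —, voiced /ɖ/.
palatal: voiceless /c/, voiced —.
velar: voiceless /k/, voiced /ɡ/.
uvular: voiceless /q/, voiced /ɢ/.
Gaps, from front to back: retroflex lacks voiceless (/ʈ/); palatal lacks voiced (/ɟ/).

/ʈ/, /ɟ/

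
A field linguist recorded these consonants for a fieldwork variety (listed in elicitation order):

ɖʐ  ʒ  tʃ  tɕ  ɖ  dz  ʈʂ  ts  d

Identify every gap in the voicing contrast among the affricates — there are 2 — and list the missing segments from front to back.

Voiceless: /ts/ (alveolar), /tʃ/ (postalveolar), /ʈʂ/ (retroflex), /tɕ/ (alveolo-palatal).
Voiced: /dz/ (alveolar), /ɖʐ/ (retroflex).
Gaps, from front to back: postalveolar lacks voiced (/dʒ/); alveolo-palatal lacks voiced (/dʑ/).

/dʒ/, /dʑ/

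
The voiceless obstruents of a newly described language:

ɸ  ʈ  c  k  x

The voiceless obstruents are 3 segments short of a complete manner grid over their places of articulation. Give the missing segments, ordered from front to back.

/p/, /ʂ/, /ç/

Stop: /ʈ/ (retroflex), /c/ (palatal), /k/ (velar).
Fricative: /ɸ/ (bilabial), /x/ (velar).
Gaps, from front to back: bilabial lacks stop (/p/); retroflex lacks fricative (/ʂ/); palatal lacks fricative (/ç/).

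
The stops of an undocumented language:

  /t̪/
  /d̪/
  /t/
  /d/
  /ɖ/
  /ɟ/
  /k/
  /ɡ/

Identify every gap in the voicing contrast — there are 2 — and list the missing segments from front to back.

Voiceless: /t̪/ (dental), /t/ (alveolar), /k/ (velar).
Voiced: /d̪/ (dental), /d/ (alveolar), /ɖ/ (retroflex), /ɟ/ (palatal), /ɡ/ (velar).
Gaps, from front to back: retroflex lacks voiceless (/ʈ/); palatal lacks voiceless (/c/).

/ʈ/, /c/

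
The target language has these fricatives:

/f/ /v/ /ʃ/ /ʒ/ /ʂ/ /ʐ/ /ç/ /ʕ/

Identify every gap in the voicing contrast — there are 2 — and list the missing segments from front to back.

place of articulation  voiceless  voiced  
labiodental       f         v       
postalveolar      ʃ         ʒ       
retroflex         ʂ         ʐ       
palatal           ç         —       
pharyngeal        —         ʕ       
Gaps, from front to back: palatal lacks voiced (/ʝ/); pharyngeal lacks voiceless (/ħ/).

/ʝ/, /ħ/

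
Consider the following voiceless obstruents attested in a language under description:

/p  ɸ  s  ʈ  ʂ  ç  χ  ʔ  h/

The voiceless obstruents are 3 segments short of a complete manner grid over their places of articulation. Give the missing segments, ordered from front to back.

/t/, /c/, /q/

bilabial: stop /p/, fricative /ɸ/.
alveolar: stop —, fricative /s/.
retroflex: stop /ʈ/, fricative /ʂ/.
palatal: stop —, fricative /ç/.
uvular: stop —, fricative /χ/.
glottal: stop /ʔ/, fricative /h/.
Gaps, from front to back: alveolar lacks stop (/t/); palatal lacks stop (/c/); uvular lacks stop (/q/).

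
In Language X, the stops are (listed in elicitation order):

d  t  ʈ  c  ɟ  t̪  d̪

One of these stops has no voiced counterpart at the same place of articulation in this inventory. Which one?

/ʈ/

Dental: /t̪/ ~ /d̪/
Alveolar: /t/ ~ /d/
Palatal: /c/ ~ /ɟ/
Retroflex: only /ʈ/ (voiceless); no voiced partner.
So /ʈ/ is the unpaired segment.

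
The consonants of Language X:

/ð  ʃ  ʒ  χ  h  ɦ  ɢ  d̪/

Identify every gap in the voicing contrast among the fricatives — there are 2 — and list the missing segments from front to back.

/θ/, /ʁ/

place of articulation  voiceless  voiced  
dental            —         ð       
postalveolar      ʃ         ʒ       
uvular            χ         —       
glottal           h         ɦ       
Gaps, from front to back: dental lacks voiceless (/θ/); uvular lacks voiced (/ʁ/).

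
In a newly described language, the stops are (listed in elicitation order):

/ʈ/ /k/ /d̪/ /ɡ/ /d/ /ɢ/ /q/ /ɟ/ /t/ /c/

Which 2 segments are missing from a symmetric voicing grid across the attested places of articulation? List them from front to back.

/t̪/, /ɖ/

place of articulation  voiceless  voiced  
dental            —         d̪      
alveolar          t         d       
retroflex         ʈ         —       
palatal           c         ɟ       
velar             k         ɡ       
uvular            q         ɢ       
Gaps, from front to back: dental lacks voiceless (/t̪/); retroflex lacks voiced (/ɖ/).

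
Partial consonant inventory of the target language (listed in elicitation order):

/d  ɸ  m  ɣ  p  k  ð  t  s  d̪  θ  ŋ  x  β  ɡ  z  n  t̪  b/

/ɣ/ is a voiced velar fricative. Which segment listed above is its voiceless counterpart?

The voiceless counterpart is a voiceless velar fricative — in this inventory, /x/.

/x/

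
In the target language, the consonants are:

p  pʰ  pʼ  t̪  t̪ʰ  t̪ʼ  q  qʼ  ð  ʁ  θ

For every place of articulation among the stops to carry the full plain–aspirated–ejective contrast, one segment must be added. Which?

bilabial: plain /p/, aspirated /pʰ/, ejective /pʼ/.
dental: plain /t̪/, aspirated /t̪ʰ/, ejective /t̪ʼ/.
uvular: plain /q/, aspirated —, ejective /qʼ/.
The uvular row has no aspirated member, so the gap is the aspirated uvular stop /qʰ/.

/qʰ/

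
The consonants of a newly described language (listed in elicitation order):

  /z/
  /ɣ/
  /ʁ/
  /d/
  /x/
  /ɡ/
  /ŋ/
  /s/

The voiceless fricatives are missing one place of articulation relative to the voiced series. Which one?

alveolar: voiceless /s/, voiced /z/.
velar: voiceless /x/, voiced /ɣ/.
uvular: voiceless —, voiced /ʁ/.
Every place of articulation has a voiceless member except uvular, where /χ/ would be expected.

uvular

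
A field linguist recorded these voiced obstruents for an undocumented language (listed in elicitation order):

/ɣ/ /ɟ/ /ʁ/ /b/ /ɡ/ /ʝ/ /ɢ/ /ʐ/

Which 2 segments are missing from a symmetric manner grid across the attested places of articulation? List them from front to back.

Stop: /b/ (bilabial), /ɟ/ (palatal), /ɡ/ (velar), /ɢ/ (uvular).
Fricative: /ʐ/ (retroflex), /ʝ/ (palatal), /ɣ/ (velar), /ʁ/ (uvular).
Gaps, from front to back: bilabial lacks fricative (/β/); retroflex lacks stop (/ɖ/).

/β/, /ɖ/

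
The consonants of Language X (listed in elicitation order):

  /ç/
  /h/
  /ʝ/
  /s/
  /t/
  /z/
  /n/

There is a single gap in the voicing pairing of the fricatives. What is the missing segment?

Voiceless: /s/ (alveolar), /ç/ (palatal), /h/ (glottal).
Voiced: /z/ (alveolar), /ʝ/ (palatal).
The glottal row has no voiced member, so the gap is the voiced glottal fricative /ɦ/.

/ɦ/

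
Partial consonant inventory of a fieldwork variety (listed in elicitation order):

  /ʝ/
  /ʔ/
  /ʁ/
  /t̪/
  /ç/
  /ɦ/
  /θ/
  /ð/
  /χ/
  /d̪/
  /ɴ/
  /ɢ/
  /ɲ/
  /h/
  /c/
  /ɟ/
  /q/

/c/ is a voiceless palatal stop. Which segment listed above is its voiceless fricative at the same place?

The voiceless fricative at the same place is a voiceless palatal fricative — in this inventory, /ç/.

/ç/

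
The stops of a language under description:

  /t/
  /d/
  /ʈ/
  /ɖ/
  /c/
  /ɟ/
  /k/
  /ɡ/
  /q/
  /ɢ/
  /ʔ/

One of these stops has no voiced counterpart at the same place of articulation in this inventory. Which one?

/ʔ/

Alveolar: /t/ ~ /d/
Retroflex: /ʈ/ ~ /ɖ/
Palatal: /c/ ~ /ɟ/
Velar: /k/ ~ /ɡ/
Uvular: /q/ ~ /ɢ/
Glottal: only /ʔ/ (voiceless); no voiced partner.
So /ʔ/ is the unpaired segment.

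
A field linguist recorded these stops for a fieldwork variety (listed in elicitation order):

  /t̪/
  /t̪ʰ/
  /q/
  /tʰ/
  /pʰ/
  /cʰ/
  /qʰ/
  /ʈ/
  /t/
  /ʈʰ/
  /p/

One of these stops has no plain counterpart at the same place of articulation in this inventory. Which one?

/cʰ/

Bilabial: /p/ ~ /pʰ/
Dental: /t̪/ ~ /t̪ʰ/
Alveolar: /t/ ~ /tʰ/
Retroflex: /ʈ/ ~ /ʈʰ/
Uvular: /q/ ~ /qʰ/
Palatal: only /cʰ/ (aspirated); no plain partner.
So /cʰ/ is the unpaired segment.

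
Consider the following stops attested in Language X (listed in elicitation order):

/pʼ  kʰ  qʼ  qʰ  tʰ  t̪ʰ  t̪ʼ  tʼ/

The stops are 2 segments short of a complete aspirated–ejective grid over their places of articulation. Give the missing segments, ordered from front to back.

place of articulation  aspirated  ejective
bilabial          —         pʼ      
dental            t̪ʰ       t̪ʼ     
alveolar          tʰ        tʼ      
velar             kʰ        —       
uvular            qʰ        qʼ      
Gaps, from front to back: bilabial lacks aspirated (/pʰ/); velar lacks ejective (/kʼ/).

/pʰ/, /kʼ/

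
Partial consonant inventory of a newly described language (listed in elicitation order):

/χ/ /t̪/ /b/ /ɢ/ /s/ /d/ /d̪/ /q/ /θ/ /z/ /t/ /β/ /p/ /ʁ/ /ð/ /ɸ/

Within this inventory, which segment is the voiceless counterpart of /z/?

/s/

/z/ is a voiced alveolar fricative.
The voiceless counterpart is a voiceless alveolar fricative — in this inventory, /s/.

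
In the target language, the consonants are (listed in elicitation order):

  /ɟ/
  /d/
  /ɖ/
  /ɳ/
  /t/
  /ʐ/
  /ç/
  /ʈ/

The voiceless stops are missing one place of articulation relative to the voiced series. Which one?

palatal

place of articulation  voiceless  voiced  
alveolar          t         d       
retroflex         ʈ         ɖ       
palatal           —         ɟ       
Every place of articulation has a voiceless member except palatal, where /c/ would be expected.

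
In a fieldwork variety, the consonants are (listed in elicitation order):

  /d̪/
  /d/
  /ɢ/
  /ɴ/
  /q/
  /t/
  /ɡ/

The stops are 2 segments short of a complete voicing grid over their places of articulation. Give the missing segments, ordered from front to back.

dental: voiceless —, voiced /d̪/.
alveolar: voiceless /t/, voiced /d/.
velar: voiceless —, voiced /ɡ/.
uvular: voiceless /q/, voiced /ɢ/.
Gaps, from front to back: dental lacks voiceless (/t̪/); velar lacks voiceless (/k/).

/t̪/, /k/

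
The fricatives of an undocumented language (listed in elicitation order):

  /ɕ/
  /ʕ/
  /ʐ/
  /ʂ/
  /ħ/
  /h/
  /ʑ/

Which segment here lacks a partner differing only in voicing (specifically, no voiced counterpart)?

Retroflex: /ʂ/ ~ /ʐ/
Alveolo-palatal: /ɕ/ ~ /ʑ/
Pharyngeal: /ħ/ ~ /ʕ/
Glottal: only /h/ (voiceless); no voiced partner.
So /h/ is the unpaired segment.

/h/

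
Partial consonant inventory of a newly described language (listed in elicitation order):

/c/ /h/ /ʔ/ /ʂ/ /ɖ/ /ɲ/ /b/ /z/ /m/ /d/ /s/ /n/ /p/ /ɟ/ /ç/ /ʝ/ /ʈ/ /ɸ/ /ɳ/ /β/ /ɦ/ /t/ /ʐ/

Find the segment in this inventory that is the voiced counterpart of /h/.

/h/ is a voiceless glottal fricative.
The voiced counterpart is a voiced glottal fricative — in this inventory, /ɦ/.

/ɦ/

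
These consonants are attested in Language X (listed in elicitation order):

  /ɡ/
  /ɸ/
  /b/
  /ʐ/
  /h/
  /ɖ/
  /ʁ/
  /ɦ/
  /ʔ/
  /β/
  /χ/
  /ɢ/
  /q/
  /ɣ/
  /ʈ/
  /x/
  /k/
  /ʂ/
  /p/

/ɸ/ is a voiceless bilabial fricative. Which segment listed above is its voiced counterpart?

/β/

The voiced counterpart is a voiced bilabial fricative — in this inventory, /β/.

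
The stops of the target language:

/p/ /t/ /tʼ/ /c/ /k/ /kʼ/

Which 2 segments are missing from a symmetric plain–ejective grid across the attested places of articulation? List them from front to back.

/pʼ/, /cʼ/

Plain: /p/ (bilabial), /t/ (alveolar), /c/ (palatal), /k/ (velar).
Ejective: /tʼ/ (alveolar), /kʼ/ (velar).
Gaps, from front to back: bilabial lacks ejective (/pʼ/); palatal lacks ejective (/cʼ/).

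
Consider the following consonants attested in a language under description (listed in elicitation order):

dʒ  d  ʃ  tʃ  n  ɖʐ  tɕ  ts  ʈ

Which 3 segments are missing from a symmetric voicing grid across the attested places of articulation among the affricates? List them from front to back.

/dz/, /ʈʂ/, /dʑ/

alveolar: voiceless /ts/, voiced —.
postalveolar: voiceless /tʃ/, voiced /dʒ/.
retroflex: voiceless —, voiced /ɖʐ/.
alveolo-palatal: voiceless /tɕ/, voiced —.
Gaps, from front to back: alveolar lacks voiced (/dz/); retroflex lacks voiceless (/ʈʂ/); alveolo-palatal lacks voiced (/dʑ/).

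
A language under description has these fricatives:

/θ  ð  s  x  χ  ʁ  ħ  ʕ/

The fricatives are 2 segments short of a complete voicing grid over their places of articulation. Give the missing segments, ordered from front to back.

place of articulation  voiceless  voiced  
dental            θ         ð       
alveolar          s         —       
velar             x         —       
uvular            χ         ʁ       
pharyngeal        ħ         ʕ       
Gaps, from front to back: alveolar lacks voiced (/z/); velar lacks voiced (/ɣ/).

/z/, /ɣ/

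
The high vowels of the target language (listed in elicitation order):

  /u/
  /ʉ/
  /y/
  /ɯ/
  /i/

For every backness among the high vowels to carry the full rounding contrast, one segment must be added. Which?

/ɨ/

Unrounded: /i/ (front), /ɯ/ (back).
Rounded: /y/ (front), /ʉ/ (central), /u/ (back).
The central row has no unrounded member, so the gap is the central unrounded vowel /ɨ/.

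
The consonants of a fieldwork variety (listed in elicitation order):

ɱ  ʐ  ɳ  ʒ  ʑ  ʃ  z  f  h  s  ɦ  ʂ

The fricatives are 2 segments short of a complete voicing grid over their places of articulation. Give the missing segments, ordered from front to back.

place of articulation  voiceless  voiced  
labiodental       f         —       
alveolar          s         z       
postalveolar      ʃ         ʒ       
retroflex         ʂ         ʐ       
alveolo-palatal   —         ʑ       
glottal           h         ɦ       
Gaps, from front to back: labiodental lacks voiced (/v/); alveolo-palatal lacks voiceless (/ɕ/).

/v/, /ɕ/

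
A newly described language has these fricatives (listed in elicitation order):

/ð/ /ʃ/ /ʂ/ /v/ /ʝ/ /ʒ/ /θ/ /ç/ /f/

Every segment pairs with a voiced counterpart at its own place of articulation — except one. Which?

/ʂ/

Labiodental: /f/ ~ /v/
Dental: /θ/ ~ /ð/
Postalveolar: /ʃ/ ~ /ʒ/
Palatal: /ç/ ~ /ʝ/
Retroflex: only /ʂ/ (voiceless); no voiced partner.
So /ʂ/ is the unpaired segment.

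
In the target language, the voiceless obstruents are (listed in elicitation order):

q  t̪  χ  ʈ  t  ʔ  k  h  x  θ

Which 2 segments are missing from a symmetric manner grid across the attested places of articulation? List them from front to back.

Stop: /t̪/ (dental), /t/ (alveolar), /ʈ/ (retroflex), /k/ (velar), /q/ (uvular), /ʔ/ (glottal).
Fricative: /θ/ (dental), /x/ (velar), /χ/ (uvular), /h/ (glottal).
Gaps, from front to back: alveolar lacks fricative (/s/); retroflex lacks fricative (/ʂ/).

/s/, /ʂ/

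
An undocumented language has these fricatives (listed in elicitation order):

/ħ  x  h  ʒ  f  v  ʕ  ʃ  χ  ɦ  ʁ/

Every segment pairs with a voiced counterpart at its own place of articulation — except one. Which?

/x/

Labiodental: /f/ ~ /v/
Postalveolar: /ʃ/ ~ /ʒ/
Uvular: /χ/ ~ /ʁ/
Pharyngeal: /ħ/ ~ /ʕ/
Glottal: /h/ ~ /ɦ/
Velar: only /x/ (voiceless); no voiced partner.
So /x/ is the unpaired segment.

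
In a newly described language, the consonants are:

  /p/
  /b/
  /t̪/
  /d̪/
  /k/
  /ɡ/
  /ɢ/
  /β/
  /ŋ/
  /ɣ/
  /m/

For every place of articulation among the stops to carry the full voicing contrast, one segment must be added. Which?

/q/

Voiceless: /p/ (bilabial), /t̪/ (dental), /k/ (velar).
Voiced: /b/ (bilabial), /d̪/ (dental), /ɡ/ (velar), /ɢ/ (uvular).
The uvular row has no voiceless member, so the gap is the voiceless uvular stop /q/.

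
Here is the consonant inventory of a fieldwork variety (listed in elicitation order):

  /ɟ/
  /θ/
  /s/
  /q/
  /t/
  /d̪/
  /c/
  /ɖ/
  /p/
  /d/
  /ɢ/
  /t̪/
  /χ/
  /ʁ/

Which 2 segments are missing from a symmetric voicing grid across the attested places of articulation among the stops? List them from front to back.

/b/, /ʈ/

Voiceless: /p/ (bilabial), /t̪/ (dental), /t/ (alveolar), /c/ (palatal), /q/ (uvular).
Voiced: /d̪/ (dental), /d/ (alveolar), /ɖ/ (retroflex), /ɟ/ (palatal), /ɢ/ (uvular).
Gaps, from front to back: bilabial lacks voiced (/b/); retroflex lacks voiceless (/ʈ/).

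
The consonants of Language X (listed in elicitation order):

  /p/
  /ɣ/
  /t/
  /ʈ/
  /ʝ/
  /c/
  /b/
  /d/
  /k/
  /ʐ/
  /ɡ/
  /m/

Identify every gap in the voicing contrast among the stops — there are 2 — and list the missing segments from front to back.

Voiceless: /p/ (bilabial), /t/ (alveolar), /ʈ/ (retroflex), /c/ (palatal), /k/ (velar).
Voiced: /b/ (bilabial), /d/ (alveolar), /ɡ/ (velar).
Gaps, from front to back: retroflex lacks voiced (/ɖ/); palatal lacks voiced (/ɟ/).

/ɖ/, /ɟ/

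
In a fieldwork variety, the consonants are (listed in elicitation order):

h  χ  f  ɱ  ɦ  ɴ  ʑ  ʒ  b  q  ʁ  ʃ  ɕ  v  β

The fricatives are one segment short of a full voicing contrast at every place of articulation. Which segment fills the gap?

/ɸ/

place of articulation  voiceless  voiced  
bilabial          —         β       
labiodental       f         v       
postalveolar      ʃ         ʒ       
alveolo-palatal   ɕ         ʑ       
uvular            χ         ʁ       
glottal           h         ɦ       
The bilabial row has no voiceless member, so the gap is the voiceless bilabial fricative /ɸ/.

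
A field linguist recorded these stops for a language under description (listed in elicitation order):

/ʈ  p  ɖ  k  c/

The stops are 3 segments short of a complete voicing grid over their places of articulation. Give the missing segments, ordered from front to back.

/b/, /ɟ/, /ɡ/

place of articulation  voiceless  voiced  
bilabial          p         —       
retroflex         ʈ         ɖ       
palatal           c         —       
velar             k         —       
Gaps, from front to back: bilabial lacks voiced (/b/); palatal lacks voiced (/ɟ/); velar lacks voiced (/ɡ/).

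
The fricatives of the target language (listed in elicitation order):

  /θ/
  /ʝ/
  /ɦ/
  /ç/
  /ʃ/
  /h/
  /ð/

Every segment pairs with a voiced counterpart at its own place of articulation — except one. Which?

Dental: /θ/ ~ /ð/
Palatal: /ç/ ~ /ʝ/
Glottal: /h/ ~ /ɦ/
Postalveolar: only /ʃ/ (voiceless); no voiced partner.
So /ʃ/ is the unpaired segment.

/ʃ/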